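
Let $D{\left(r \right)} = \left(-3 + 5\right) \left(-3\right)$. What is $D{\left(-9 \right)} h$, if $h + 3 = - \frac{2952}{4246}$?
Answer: $\frac{47070}{2123} \approx 22.171$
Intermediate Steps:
$D{\left(r \right)} = -6$ ($D{\left(r \right)} = 2 \left(-3\right) = -6$)
$h = - \frac{7845}{2123}$ ($h = -3 - \frac{2952}{4246} = -3 - \frac{1476}{2123} = - \frac{7845}{2123} \approx -3.6952$)
$D{\left(-9 \right)} h = \left(-6\right) \left(- \frac{7845}{2123}\right) = \frac{47070}{2123}$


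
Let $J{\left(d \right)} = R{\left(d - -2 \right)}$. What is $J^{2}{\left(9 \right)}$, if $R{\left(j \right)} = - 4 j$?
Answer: $1936$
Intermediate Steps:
$J{\left(d \right)} = -8 - 4 d$ ($J{\left(d \right)} = - 4 \left(d - -2\right) = - 4 \left(d + 2\right) = - 4 \left(2 + d\right) = -8 - 4 d$)
$J^{2}{\left(9 \right)} = \left(-8 - 36\right)^{2} = \left(-44\right)^{2} = 1936$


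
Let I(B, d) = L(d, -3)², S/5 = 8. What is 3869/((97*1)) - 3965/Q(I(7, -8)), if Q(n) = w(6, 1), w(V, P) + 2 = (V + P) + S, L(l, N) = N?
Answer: -42100/873 ≈ -48.224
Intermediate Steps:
S = 40 (S = 5*8 = 40)
w(V, P) = 38 + P + V (w(V, P) = -2 + ((V + P) + 40) = -2 + ((P + V) + 40) = -2 + (40 + P + V) = 38 + P + V)
I(B, d) = 9 (I(B, d) = (-3)² = 9)
Q(n) = 45 (Q(n) = 38 + 1 + 6 = 45)
3869/((97*1)) - 3965/Q(I(7, -8)) = 3869/((97*1)) - 3965/45 = 3869/97 - 3965*1/45 = 3869*(1/97) - 793/9 = 3869/97 - 793/9 = -42100/873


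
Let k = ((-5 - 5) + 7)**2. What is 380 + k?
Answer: 389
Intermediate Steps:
k = 9 (k = (-10 + 7)**2 = (-3)**2 = 9)
380 + k = 380 + 9 = 389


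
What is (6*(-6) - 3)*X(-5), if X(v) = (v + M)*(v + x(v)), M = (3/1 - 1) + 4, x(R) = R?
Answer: 390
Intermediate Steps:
M = 6 (M = (3*1 - 1) + 4 = (3 - 1) + 4 = 2 + 4 = 6)
X(v) = 2*v*(6 + v) (X(v) = (v + 6)*(v + v) = (6 + v)*(2*v) = 2*v*(6 + v))
(6*(-6) - 3)*X(-5) = (6*(-6) - 3)*(2*(-5)*(6 - 5)) = (-36 - 3)*(2*(-5)*1) = -39*(-10) = 390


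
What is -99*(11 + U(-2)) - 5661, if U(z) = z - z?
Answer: -6750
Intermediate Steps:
U(z) = 0
-99*(11 + U(-2)) - 5661 = -99*(11 + 0) - 5661 = -99*11 - 5661 = -1089 - 5661 = -6750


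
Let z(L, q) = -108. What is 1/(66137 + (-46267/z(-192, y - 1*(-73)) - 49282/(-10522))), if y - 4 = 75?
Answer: 568188/37824321671 ≈ 1.5022e-5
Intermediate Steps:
y = 79 (y = 4 + 75 = 79)
1/(66137 + (-46267/z(-192, y - 1*(-73)) - 49282/(-10522))) = 1/(66137 + (-46267/(-108) - 49282/(-10522))) = 1/(66137 + (-46267*(-1/108) - 49282*(-1/10522))) = 1/(66137 + (46267/108 + 24641/5261)) = 1/(66137 + 246071915/568188) = 1/(37824321671/568188) = 568188/37824321671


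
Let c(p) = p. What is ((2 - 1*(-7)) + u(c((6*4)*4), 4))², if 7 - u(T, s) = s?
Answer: 144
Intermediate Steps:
u(T, s) = 7 - s
((2 - 1*(-7)) + u(c((6*4)*4), 4))² = ((2 - 1*(-7)) + (7 - 1*4))² = ((2 + 7) + (7 - 4))² = (9 + 3)² = 12² = 144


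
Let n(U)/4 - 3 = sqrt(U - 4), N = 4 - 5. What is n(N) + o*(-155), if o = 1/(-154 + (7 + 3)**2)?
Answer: 803/54 + 4*I*sqrt(5) ≈ 14.87 + 8.9443*I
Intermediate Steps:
N = -1
n(U) = 12 + 4*sqrt(-4 + U) (n(U) = 12 + 4*sqrt(U - 4) = 12 + 4*sqrt(-4 + U))
o = -1/54 (o = 1/(-154 + 10**2) = 1/(-154 + 100) = 1/(-54) = -1/54 ≈ -0.018519)
n(N) + o*(-155) = (12 + 4*sqrt(-4 - 1)) - 1/54*(-155) = (12 + 4*sqrt(-5)) + 155/54 = (12 + 4*(I*sqrt(5))) + 155/54 = (12 + 4*I*sqrt(5)) + 155/54 = 803/54 + 4*I*sqrt(5)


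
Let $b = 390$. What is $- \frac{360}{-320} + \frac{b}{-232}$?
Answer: $- \frac{129}{232} \approx -0.55603$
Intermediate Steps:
$- \frac{360}{-320} + \frac{b}{-232} = - \frac{360}{-320} + \frac{390}{-232} = \left(-360\right) \left(- \frac{1}{320}\right) + 390 \left(- \frac{1}{232}\right) = \frac{9}{8} - \frac{195}{116} = - \frac{129}{232}$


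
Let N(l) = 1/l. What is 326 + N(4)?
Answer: 1305/4 ≈ 326.25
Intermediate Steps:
326 + N(4) = 326 + 1/4 = 326 + ¼ = 1305/4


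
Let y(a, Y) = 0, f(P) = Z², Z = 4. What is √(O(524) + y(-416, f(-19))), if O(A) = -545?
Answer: I*√545 ≈ 23.345*I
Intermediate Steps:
f(P) = 16 (f(P) = 4² = 16)
√(O(524) + y(-416, f(-19))) = √(-545 + 0) = √(-545) = I*√545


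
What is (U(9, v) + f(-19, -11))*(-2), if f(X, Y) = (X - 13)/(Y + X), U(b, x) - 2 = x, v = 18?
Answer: -632/15 ≈ -42.133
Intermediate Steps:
U(b, x) = 2 + x
f(X, Y) = (-13 + X)/(X + Y)
(U(9, v) + f(-19, -11))*(-2) = ((2 + 18) + (-13 - 19)/(-19 - 11))*(-2) = (20 - 32/(-30))*(-2) = (20 - 1/30*(-32))*(-2) = (20 + 16/15)*(-2) = (316/15)*(-2) = -632/15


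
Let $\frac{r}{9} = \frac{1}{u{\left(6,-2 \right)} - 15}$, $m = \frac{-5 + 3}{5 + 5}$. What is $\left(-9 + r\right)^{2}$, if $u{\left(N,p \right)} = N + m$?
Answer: $\frac{210681}{2116} \approx 99.566$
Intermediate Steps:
$m = - \frac{1}{5}$ ($m = - \frac{2}{10} = \left(-2\right) \frac{1}{10} = - \frac{1}{5} \approx -0.2$)
$u{\left(N,p \right)} = - \frac{1}{5} + N$ ($u{\left(N,p \right)} = N - \frac{1}{5} = - \frac{1}{5} + N$)
$r = - \frac{45}{46}$ ($r = \frac{9}{\left(- \frac{1}{5} + 6\right) - 15} = \frac{9}{\frac{29}{5} - 15} = \frac{9}{- \frac{46}{5}} = 9 \left(- \frac{5}{46}\right) = - \frac{45}{46} \approx -0.97826$)
$\left(-9 + r\right)^{2} = \left(-9 - \frac{45}{46}\right)^{2} = \left(- \frac{459}{46}\right)^{2} = \frac{210681}{2116}$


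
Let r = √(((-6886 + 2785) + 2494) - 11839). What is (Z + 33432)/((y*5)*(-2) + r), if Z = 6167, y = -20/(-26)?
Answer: -25739350/1141187 - 60230079*I*√166/2282374 ≈ -22.555 - 340.0*I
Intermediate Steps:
y = 10/13 (y = -20*(-1/26) = 10/13 ≈ 0.76923)
r = 9*I*√166 (r = √((-4101 + 2494) - 11839) = √(-1607 - 11839) = √(-13446) = 9*I*√166 ≈ 115.96*I)
(Z + 33432)/((y*5)*(-2) + r) = (6167 + 33432)/(((10/13)*5)*(-2) + 9*I*√166) = 39599/((50/13)*(-2) + 9*I*√166) = 39599/(-100/13 + 9*I*√166)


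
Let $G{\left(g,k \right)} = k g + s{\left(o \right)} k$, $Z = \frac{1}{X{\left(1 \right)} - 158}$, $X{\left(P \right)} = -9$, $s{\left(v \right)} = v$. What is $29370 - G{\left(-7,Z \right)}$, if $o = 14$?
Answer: $\frac{4904797}{167} \approx 29370.0$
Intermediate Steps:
$Z = - \frac{1}{167}$ ($Z = \frac{1}{-9 - 158} = \frac{1}{-167} = - \frac{1}{167} \approx -0.005988$)
$G{\left(g,k \right)} = 14 k + g k$ ($G{\left(g,k \right)} = k g + 14 k = g k + 14 k = 14 k + g k$)
$29370 - G{\left(-7,Z \right)} = 29370 - - \frac{14 - 7}{167} = 29370 - \left(- \frac{1}{167}\right) 7 = 29370 - - \frac{7}{167} = 29370 + \frac{7}{167} = \frac{4904797}{167}$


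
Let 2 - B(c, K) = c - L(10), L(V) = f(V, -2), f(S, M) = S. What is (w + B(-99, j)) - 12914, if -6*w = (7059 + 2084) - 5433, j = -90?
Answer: -40264/3 ≈ -13421.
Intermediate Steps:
L(V) = V
B(c, K) = 12 - c (B(c, K) = 2 - (c - 1*10) = 2 - (c - 10) = 2 - (-10 + c) = 2 + (10 - c) = 12 - c)
w = -1855/3 (w = -((7059 + 2084) - 5433)/6 = -(9143 - 5433)/6 = -1/6*3710 = -1855/3 ≈ -618.33)
(w + B(-99, j)) - 12914 = (-1855/3 + (12 - 1*(-99))) - 12914 = (-1855/3 + (12 + 99)) - 12914 = (-1855/3 + 111) - 12914 = -1522/3 - 12914 = -40264/3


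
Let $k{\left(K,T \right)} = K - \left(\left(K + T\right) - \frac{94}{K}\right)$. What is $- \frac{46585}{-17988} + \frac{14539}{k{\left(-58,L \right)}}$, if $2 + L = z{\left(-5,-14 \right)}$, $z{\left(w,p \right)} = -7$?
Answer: $\frac{3797133809}{1924716} \approx 1972.8$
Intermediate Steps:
$L = -9$ ($L = -2 - 7 = -9$)
$k{\left(K,T \right)} = - T + \frac{94}{K}$ ($k{\left(K,T \right)} = K - \left(K + T - \frac{94}{K}\right) = - T + \frac{94}{K}$)
$- \frac{46585}{-17988} + \frac{14539}{k{\left(-58,L \right)}} = - \frac{46585}{-17988} + \frac{14539}{\left(-1\right) \left(-9\right) + \frac{94}{-58}} = \left(-46585\right) \left(- \frac{1}{17988}\right) + \frac{14539}{9 + 94 \left(- \frac{1}{58}\right)} = \frac{46585}{17988} + \frac{14539}{9 - \frac{47}{29}} = \frac{46585}{17988} + \frac{14539}{\frac{214}{29}} = \frac{46585}{17988} + 14539 \cdot \frac{29}{214} = \frac{46585}{17988} + \frac{421631}{214} = \frac{3797133809}{1924716}$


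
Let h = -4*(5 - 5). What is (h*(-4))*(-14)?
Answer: 0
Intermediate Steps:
h = 0 (h = -4*0 = 0)
(h*(-4))*(-14) = (0*(-4))*(-14) = 0*(-14) = 0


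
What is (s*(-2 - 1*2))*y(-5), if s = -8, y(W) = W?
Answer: -160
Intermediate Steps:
(s*(-2 - 1*2))*y(-5) = -8*(-2 - 1*2)*(-5) = -8*(-2 - 2)*(-5) = -8*(-4)*(-5) = 32*(-5) = -160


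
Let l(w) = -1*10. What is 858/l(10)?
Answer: -429/5 ≈ -85.800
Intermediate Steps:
l(w) = -10
858/l(10) = 858/(-10) = 858*(-1/10) = -429/5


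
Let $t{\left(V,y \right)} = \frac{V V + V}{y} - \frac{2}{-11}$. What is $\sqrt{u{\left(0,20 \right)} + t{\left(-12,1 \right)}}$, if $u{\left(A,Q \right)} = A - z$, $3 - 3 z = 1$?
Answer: $\frac{2 \sqrt{35805}}{33} \approx 11.468$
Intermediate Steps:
$z = \frac{2}{3}$ ($z = 1 - \frac{1}{3} = \frac{2}{3} \approx 0.66667$)
$t{\left(V,y \right)} = \frac{2}{11} + \frac{V + V^{2}}{y}$ ($t{\left(V,y \right)} = \frac{V^{2} + V}{y} - - \frac{2}{11} = \frac{V + V^{2}}{y} + \frac{2}{11} = \frac{2}{11} + \frac{V + V^{2}}{y}$)
$u{\left(A,Q \right)} = - \frac{2}{3} + A$ ($u{\left(A,Q \right)} = A - \frac{2}{3} = - \frac{2}{3} + A$)
$\sqrt{u{\left(0,20 \right)} + t{\left(-12,1 \right)}} = \sqrt{\left(- \frac{2}{3} + 0\right) + \frac{-12 + \left(-12\right)^{2} + \frac{2}{11} \cdot 1}{1}} = \sqrt{- \frac{2}{3} + 1 \left(-12 + 144 + \frac{2}{11}\right)} = \sqrt{- \frac{2}{3} + 1 \cdot \frac{1454}{11}} = \sqrt{- \frac{2}{3} + \frac{1454}{11}} = \sqrt{\frac{4340}{33}} = \frac{2 \sqrt{35805}}{33}$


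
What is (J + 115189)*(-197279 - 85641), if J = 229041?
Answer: -97389551600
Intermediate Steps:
(J + 115189)*(-197279 - 85641) = (229041 + 115189)*(-197279 - 85641) = 344230*(-282920) = -97389551600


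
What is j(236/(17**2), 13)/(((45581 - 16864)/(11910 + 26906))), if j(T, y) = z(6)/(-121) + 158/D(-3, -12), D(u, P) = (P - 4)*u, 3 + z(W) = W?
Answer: 46030924/10424271 ≈ 4.4157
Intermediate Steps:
z(W) = -3 + W
D(u, P) = u*(-4 + P) (D(u, P) = (-4 + P)*u = u*(-4 + P))
j(T, y) = 9487/2904 (j(T, y) = (-3 + 6)/(-121) + 158/((-3*(-4 - 12))) = 3*(-1/121) + 158/((-3*(-16))) = -3/121 + 158/48 = -3/121 + 158*(1/48) = -3/121 + 79/24 = 9487/2904)
j(236/(17**2), 13)/(((45581 - 16864)/(11910 + 26906))) = 9487/(2904*(((45581 - 16864)/(11910 + 26906)))) = 9487/(2904*((28717/38816))) = 9487/(2904*((28717*(1/38816)))) = 9487/(2904*(28717/38816)) = (9487/2904)*(38816/28717) = 46030924/10424271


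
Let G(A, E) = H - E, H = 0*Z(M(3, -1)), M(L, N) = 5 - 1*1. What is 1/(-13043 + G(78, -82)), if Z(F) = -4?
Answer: -1/12961 ≈ -7.7154e-5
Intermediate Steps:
M(L, N) = 4 (M(L, N) = 5 - 1 = 4)
H = 0 (H = 0*(-4) = 0)
G(A, E) = -E (G(A, E) = 0 - E = -E)
1/(-13043 + G(78, -82)) = 1/(-13043 - 1*(-82)) = 1/(-13043 + 82) = 1/(-12961) = -1/12961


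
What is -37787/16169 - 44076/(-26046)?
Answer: -45255893/70189629 ≈ -0.64477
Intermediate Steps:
-37787/16169 - 44076/(-26046) = -37787*1/16169 - 44076*(-1/26046) = -37787/16169 + 7346/4341 = -45255893/70189629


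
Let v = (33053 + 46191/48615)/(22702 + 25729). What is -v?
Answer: -535639262/784824355 ≈ -0.68250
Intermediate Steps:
v = 535639262/784824355 (v = (33053 + 46191*(1/48615))/48431 = (33053 + 15397/16205)*(1/48431) = (535639262/16205)*(1/48431) = 535639262/784824355 ≈ 0.68250)
-v = -1*535639262/784824355 = -535639262/784824355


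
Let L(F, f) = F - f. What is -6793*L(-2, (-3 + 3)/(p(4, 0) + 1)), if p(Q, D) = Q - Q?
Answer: 13586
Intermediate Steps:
p(Q, D) = 0
-6793*L(-2, (-3 + 3)/(p(4, 0) + 1)) = -6793*(-2 - (-3 + 3)/(0 + 1)) = -6793*(-2 - 0/1) = -6793*(-2 - 0) = -6793*(-2 - 1*0) = -6793*(-2 + 0) = -6793*(-2) = 13586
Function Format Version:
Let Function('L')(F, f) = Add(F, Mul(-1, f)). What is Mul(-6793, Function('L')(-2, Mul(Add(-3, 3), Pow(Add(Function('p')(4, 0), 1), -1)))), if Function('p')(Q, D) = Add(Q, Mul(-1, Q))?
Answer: 13586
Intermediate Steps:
Function('p')(Q, D) = 0
Mul(-6793, Function('L')(-2, Mul(Add(-3, 3), Pow(Add(Function('p')(4, 0), 1), -1)))) = Mul(-6793, Add(-2, Mul(-1, Mul(Add(-3, 3), Pow(Add(0, 1), -1))))) = Mul(-6793, Add(-2, Mul(-1, Mul(0, Pow(1, -1))))) = Mul(-6793, Add(-2, Mul(-1, Mul(0, 1)))) = Mul(-6793, Add(-2, Mul(-1, 0))) = Mul(-6793, Add(-2, 0)) = Mul(-6793, -2) = 13586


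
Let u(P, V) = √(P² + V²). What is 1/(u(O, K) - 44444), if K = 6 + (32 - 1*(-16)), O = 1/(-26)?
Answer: -30044144/1335279964719 - 26*√1971217/1335279964719 ≈ -2.2528e-5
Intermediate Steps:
O = -1/26 ≈ -0.038462
K = 54 (K = 6 + (32 + 16) = 6 + 48 = 54)
1/(u(O, K) - 44444) = 1/(√((-1/26)² + 54²) - 44444) = 1/(√(1/676 + 2916) - 44444) = 1/(√(1971217/676) - 44444) = 1/(√1971217/26 - 44444) = 1/(-44444 + √1971217/26)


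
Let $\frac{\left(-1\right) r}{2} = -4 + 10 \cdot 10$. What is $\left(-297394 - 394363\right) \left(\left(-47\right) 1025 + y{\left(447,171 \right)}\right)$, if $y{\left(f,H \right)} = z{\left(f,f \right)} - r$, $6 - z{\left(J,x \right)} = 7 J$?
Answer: $35352933242$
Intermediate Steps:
$z{\left(J,x \right)} = 6 - 7 J$
$r = -192$ ($r = - 2 \left(-4 + 10 \cdot 10\right) = - 2 \left(-4 + 100\right) = \left(-2\right) 96 = -192$)
$y{\left(f,H \right)} = 198 - 7 f$ ($y{\left(f,H \right)} = \left(6 - 7 f\right) - -192 = \left(6 - 7 f\right) + 192 = 198 - 7 f$)
$\left(-297394 - 394363\right) \left(\left(-47\right) 1025 + y{\left(447,171 \right)}\right) = \left(-297394 - 394363\right) \left(\left(-47\right) 1025 + \left(198 - 3129\right)\right) = - 691757 \left(-48175 + \left(198 - 3129\right)\right) = - 691757 \left(-48175 - 2931\right) = \left(-691757\right) \left(-51106\right) = 35352933242$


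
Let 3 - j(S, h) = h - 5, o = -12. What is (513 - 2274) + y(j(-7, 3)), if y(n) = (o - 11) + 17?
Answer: -1767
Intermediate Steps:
j(S, h) = 8 - h (j(S, h) = 3 - (h - 5) = 3 - (-5 + h) = 3 + (5 - h) = 8 - h)
y(n) = -6 (y(n) = (-12 - 11) + 17 = -23 + 17 = -6)
(513 - 2274) + y(j(-7, 3)) = (513 - 2274) - 6 = -1761 - 6 = -1767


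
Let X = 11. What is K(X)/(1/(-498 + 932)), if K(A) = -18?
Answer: -7812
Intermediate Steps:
K(X)/(1/(-498 + 932)) = -18/(1/(-498 + 932)) = -18/(1/434) = -18/1/434 = -18*434 = -7812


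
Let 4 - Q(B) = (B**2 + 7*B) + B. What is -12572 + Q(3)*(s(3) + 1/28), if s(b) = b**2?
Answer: -359353/28 ≈ -12834.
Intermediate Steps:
Q(B) = 4 - B**2 - 8*B (Q(B) = 4 - ((B**2 + 7*B) + B) = 4 - (B**2 + 8*B) = 4 + (-B**2 - 8*B) = 4 - B**2 - 8*B)
-12572 + Q(3)*(s(3) + 1/28) = -12572 + (4 - 1*3**2 - 8*3)*(3**2 + 1/28) = -12572 + (4 - 1*9 - 24)*(9 + 1/28) = -12572 + (4 - 9 - 24)*(253/28) = -12572 - 29*253/28 = -12572 - 7337/28 = -359353/28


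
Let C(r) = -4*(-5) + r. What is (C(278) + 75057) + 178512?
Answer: 253867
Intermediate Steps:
C(r) = 20 + r
(C(278) + 75057) + 178512 = ((20 + 278) + 75057) + 178512 = (298 + 75057) + 178512 = 75355 + 178512 = 253867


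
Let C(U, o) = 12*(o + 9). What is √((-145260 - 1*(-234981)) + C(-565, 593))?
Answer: √96945 ≈ 311.36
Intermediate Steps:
C(U, o) = 108 + 12*o (C(U, o) = 12*(9 + o) = 108 + 12*o)
√((-145260 - 1*(-234981)) + C(-565, 593)) = √((-145260 - 1*(-234981)) + (108 + 12*593)) = √((-145260 + 234981) + (108 + 7116)) = √(89721 + 7224) = √96945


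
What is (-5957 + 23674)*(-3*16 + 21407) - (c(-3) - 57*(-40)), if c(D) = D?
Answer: 378415126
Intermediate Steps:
(-5957 + 23674)*(-3*16 + 21407) - (c(-3) - 57*(-40)) = (-5957 + 23674)*(-3*16 + 21407) - (-3 - 57*(-40)) = 17717*(-48 + 21407) - (-3 + 2280) = 17717*21359 - 1*2277 = 378417403 - 2277 = 378415126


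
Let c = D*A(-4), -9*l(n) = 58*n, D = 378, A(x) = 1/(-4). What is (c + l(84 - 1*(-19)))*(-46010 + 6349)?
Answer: 541332989/18 ≈ 3.0074e+7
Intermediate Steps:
A(x) = -¼
l(n) = -58*n/9
c = -189/2 (c = 378*(-¼) = -189/2 ≈ -94.500)
(c + l(84 - 1*(-19)))*(-46010 + 6349) = (-189/2 - 58*(84 - 1*(-19))/9)*(-46010 + 6349) = (-189/2 - 58*(84 + 19)/9)*(-39661) = (-189/2 - 58/9*103)*(-39661) = (-189/2 - 5974/9)*(-39661) = -13649/18*(-39661) = 541332989/18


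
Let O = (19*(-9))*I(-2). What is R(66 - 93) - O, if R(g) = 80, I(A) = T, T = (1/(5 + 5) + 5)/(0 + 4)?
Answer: 11921/40 ≈ 298.02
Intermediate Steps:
T = 51/40 (T = (1/10 + 5)/4 = (⅒ + 5)*(¼) = (51/10)*(¼) = 51/40 ≈ 1.2750)
I(A) = 51/40
O = -8721/40 (O = (19*(-9))*(51/40) = -171*51/40 = -8721/40 ≈ -218.02)
R(66 - 93) - O = 80 - 1*(-8721/40) = 80 + 8721/40 = 11921/40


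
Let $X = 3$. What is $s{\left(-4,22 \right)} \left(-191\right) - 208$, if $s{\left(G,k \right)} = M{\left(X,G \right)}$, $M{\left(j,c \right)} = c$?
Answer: $556$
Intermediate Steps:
$s{\left(G,k \right)} = G$
$s{\left(-4,22 \right)} \left(-191\right) - 208 = \left(-4\right) \left(-191\right) - 208 = 764 - 208 = 556$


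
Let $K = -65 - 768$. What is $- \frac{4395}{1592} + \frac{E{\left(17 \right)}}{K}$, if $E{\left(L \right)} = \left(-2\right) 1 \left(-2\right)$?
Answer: $- \frac{3667403}{1326136} \approx -2.7655$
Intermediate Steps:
$K = -833$ ($K = -65 - 768 = -833$)
$E{\left(L \right)} = 4$ ($E{\left(L \right)} = \left(-2\right) \left(-2\right) = 4$)
$- \frac{4395}{1592} + \frac{E{\left(17 \right)}}{K} = - \frac{4395}{1592} + \frac{4}{-833} = \left(-4395\right) \frac{1}{1592} + 4 \left(- \frac{1}{833}\right) = - \frac{4395}{1592} - \frac{4}{833} = - \frac{3667403}{1326136}$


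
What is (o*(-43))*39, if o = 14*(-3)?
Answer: 70434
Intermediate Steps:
o = -42
(o*(-43))*39 = -42*(-43)*39 = 1806*39 = 70434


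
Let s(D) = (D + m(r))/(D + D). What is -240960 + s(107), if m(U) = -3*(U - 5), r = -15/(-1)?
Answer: -51565363/214 ≈ -2.4096e+5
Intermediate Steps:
r = 15 (r = -15*(-1) = 15)
m(U) = 15 - 3*U (m(U) = -3*(-5 + U) = 15 - 3*U)
s(D) = (-30 + D)/(2*D) (s(D) = (D + (15 - 3*15))/(D + D) = (D + (15 - 45))/((2*D)) = (D - 30)*(1/(2*D)) = (-30 + D)*(1/(2*D)) = (-30 + D)/(2*D))
-240960 + s(107) = -240960 + (1/2)*(-30 + 107)/107 = -240960 + (1/2)*(1/107)*77 = -240960 + 77/214 = -51565363/214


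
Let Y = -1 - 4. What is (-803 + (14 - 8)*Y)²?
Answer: 693889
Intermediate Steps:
Y = -5
(-803 + (14 - 8)*Y)² = (-803 + (14 - 8)*(-5))² = (-803 + 6*(-5))² = (-803 - 30)² = (-833)² = 693889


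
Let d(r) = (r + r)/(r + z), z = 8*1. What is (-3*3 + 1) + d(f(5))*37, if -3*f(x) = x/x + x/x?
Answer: -162/11 ≈ -14.727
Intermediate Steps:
z = 8
f(x) = -⅔ (f(x) = -(x/x + x/x)/3 = -(1 + 1)/3 = -⅓*2 = -⅔)
d(r) = 2*r/(8 + r) (d(r) = (r + r)/(r + 8) = (2*r)/(8 + r) = 2*r/(8 + r))
(-3*3 + 1) + d(f(5))*37 = (-3*3 + 1) + (2*(-⅔)/(8 - ⅔))*37 = (-9 + 1) + (2*(-⅔)/(22/3))*37 = -8 + (2*(-⅔)*(3/22))*37 = -8 - 2/11*37 = -8 - 74/11 = -162/11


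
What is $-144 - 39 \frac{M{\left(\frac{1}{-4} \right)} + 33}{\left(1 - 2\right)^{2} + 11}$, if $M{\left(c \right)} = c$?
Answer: $- \frac{4007}{16} \approx -250.44$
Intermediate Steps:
$-144 - 39 \frac{M{\left(\frac{1}{-4} \right)} + 33}{\left(1 - 2\right)^{2} + 11} = -144 - 39 \frac{\frac{1}{-4} + 33}{\left(1 - 2\right)^{2} + 11} = -144 - 39 \frac{- \frac{1}{4} + 33}{\left(-1\right)^{2} + 11} = -144 - 39 \frac{131}{4 \left(1 + 11\right)} = -144 - 39 \frac{131}{4 \cdot 12} = -144 - 39 \cdot \frac{131}{4} \cdot \frac{1}{12} = -144 - \frac{1703}{16} = - \frac{4007}{16}$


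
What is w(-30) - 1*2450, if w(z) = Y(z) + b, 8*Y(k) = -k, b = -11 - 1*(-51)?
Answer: -9625/4 ≈ -2406.3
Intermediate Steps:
b = 40 (b = -11 + 51 = 40)
Y(k) = -k/8 (Y(k) = (-k)/8 = -k/8)
w(z) = 40 - z/8 (w(z) = -z/8 + 40 = 40 - z/8)
w(-30) - 1*2450 = (40 - ⅛*(-30)) - 1*2450 = (40 + 15/4) - 2450 = 175/4 - 2450 = -9625/4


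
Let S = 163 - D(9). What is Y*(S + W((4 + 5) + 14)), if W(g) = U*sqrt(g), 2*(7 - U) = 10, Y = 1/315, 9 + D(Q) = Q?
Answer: 163/315 + 2*sqrt(23)/315 ≈ 0.54791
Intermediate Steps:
D(Q) = -9 + Q
Y = 1/315 ≈ 0.0031746
U = 2 (U = 7 - 1/2*10 = 7 - 5 = 2)
W(g) = 2*sqrt(g)
S = 163 (S = 163 - (-9 + 9) = 163 - 1*0 = 163 + 0 = 163)
Y*(S + W((4 + 5) + 14)) = (163 + 2*sqrt((4 + 5) + 14))/315 = (163 + 2*sqrt(9 + 14))/315 = (163 + 2*sqrt(23))/315 = 163/315 + 2*sqrt(23)/315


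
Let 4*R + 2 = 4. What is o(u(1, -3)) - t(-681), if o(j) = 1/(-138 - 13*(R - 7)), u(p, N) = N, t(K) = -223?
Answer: 23859/107 ≈ 222.98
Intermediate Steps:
R = ½ (R = -½ + (¼)*4 = -½ + 1 = ½ ≈ 0.50000)
o(j) = -2/107 (o(j) = 1/(-138 - 13*(½ - 7)) = 1/(-138 - 13*(-13/2)) = 1/(-138 + 169/2) = 1/(-107/2) = -2/107)
o(u(1, -3)) - t(-681) = -2/107 - 1*(-223) = -2/107 + 223 = 23859/107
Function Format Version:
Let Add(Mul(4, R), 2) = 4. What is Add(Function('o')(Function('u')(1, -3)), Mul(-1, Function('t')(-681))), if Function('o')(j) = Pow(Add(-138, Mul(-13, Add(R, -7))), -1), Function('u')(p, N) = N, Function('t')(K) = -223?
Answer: Rational(23859, 107) ≈ 222.98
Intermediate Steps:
R = Rational(1, 2) (R = Add(Rational(-1, 2), Mul(Rational(1, 4), 4)) = Add(Rational(-1, 2), 1) = Rational(1, 2) ≈ 0.50000)
Function('o')(j) = Rational(-2, 107) (Function('o')(j) = Pow(Add(-138, Mul(-13, Add(Rational(1, 2), -7))), -1) = Pow(Add(-138, Mul(-13, Rational(-13, 2))), -1) = Pow(Add(-138, Rational(169, 2)), -1) = Pow(Rational(-107, 2), -1) = Rational(-2, 107))
Add(Function('o')(Function('u')(1, -3)), Mul(-1, Function('t')(-681))) = Add(Rational(-2, 107), Mul(-1, -223)) = Add(Rational(-2, 107), 223) = Rational(23859, 107)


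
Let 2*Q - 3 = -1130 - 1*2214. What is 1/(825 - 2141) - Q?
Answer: 2198377/1316 ≈ 1670.5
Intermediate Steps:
Q = -3341/2 (Q = 3/2 + (-1130 - 1*2214)/2 = 3/2 + (-1130 - 2214)/2 = 3/2 + (½)*(-3344) = 3/2 - 1672 = -3341/2 ≈ -1670.5)
1/(825 - 2141) - Q = 1/(825 - 2141) - 1*(-3341/2) = 1/(-1316) + 3341/2 = -1/1316 + 3341/2 = 2198377/1316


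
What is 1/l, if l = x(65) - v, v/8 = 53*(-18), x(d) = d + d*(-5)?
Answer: 1/7372 ≈ 0.00013565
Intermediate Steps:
x(d) = -4*d (x(d) = d - 5*d = -4*d)
v = -7632 (v = 8*(53*(-18)) = 8*(-954) = -7632)
l = 7372 (l = -4*65 - 1*(-7632) = -260 + 7632 = 7372)
1/l = 1/7372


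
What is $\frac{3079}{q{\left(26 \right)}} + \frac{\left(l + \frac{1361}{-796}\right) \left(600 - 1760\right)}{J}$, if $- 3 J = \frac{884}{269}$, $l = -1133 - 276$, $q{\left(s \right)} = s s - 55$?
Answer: $- \frac{81598550948693}{54621918} \approx -1.4939 \cdot 10^{6}$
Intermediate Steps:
$q{\left(s \right)} = -55 + s^{2}$ ($q{\left(s \right)} = s^{2} - 55 = -55 + s^{2}$)
$l = -1409$ ($l = -1133 - 276 = -1409$)
$J = - \frac{884}{807}$ ($J = - \frac{884 \cdot \frac{1}{269}}{3} = \left(- \frac{1}{3}\right) \frac{884}{269} = - \frac{884}{807} \approx -1.0954$)
$\frac{3079}{q{\left(26 \right)}} + \frac{\left(l + \frac{1361}{-796}\right) \left(600 - 1760\right)}{J} = \frac{3079}{-55 + 26^{2}} + \frac{\left(-1409 + \frac{1361}{-796}\right) \left(600 - 1760\right)}{- \frac{884}{807}} = \frac{3079}{-55 + 676} + \left(-1409 + 1361 \left(- \frac{1}{796}\right)\right) \left(-1160\right) \left(- \frac{807}{884}\right) = \frac{3079}{621} + \left(-1409 - \frac{1361}{796}\right) \left(-1160\right) \left(- \frac{807}{884}\right) = 3079 \cdot \frac{1}{621} + \left(- \frac{1122925}{796}\right) \left(-1160\right) \left(- \frac{807}{884}\right) = \frac{3079}{621} + \frac{325648250}{199} \left(- \frac{807}{884}\right) = \frac{3079}{621} - \frac{131399068875}{87958} = - \frac{81598550948693}{54621918}$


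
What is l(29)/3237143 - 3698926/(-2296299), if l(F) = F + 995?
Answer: 11976303818594/7433448233757 ≈ 1.6111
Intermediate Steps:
l(F) = 995 + F
l(29)/3237143 - 3698926/(-2296299) = (995 + 29)/3237143 - 3698926/(-2296299) = 1024*(1/3237143) - 3698926*(-1/2296299) = 1024/3237143 + 3698926/2296299 = 11976303818594/7433448233757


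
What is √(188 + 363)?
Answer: √551 ≈ 23.473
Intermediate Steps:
√(188 + 363) = √551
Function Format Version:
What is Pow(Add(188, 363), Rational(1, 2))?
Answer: Pow(551, Rational(1, 2)) ≈ 23.473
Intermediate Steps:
Pow(Add(188, 363), Rational(1, 2)) = Pow(551, Rational(1, 2))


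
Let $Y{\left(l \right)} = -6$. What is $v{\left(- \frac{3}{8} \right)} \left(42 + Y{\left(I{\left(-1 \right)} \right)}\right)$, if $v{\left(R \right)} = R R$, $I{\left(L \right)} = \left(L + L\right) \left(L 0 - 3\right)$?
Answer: $\frac{81}{16} \approx 5.0625$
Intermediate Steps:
$I{\left(L \right)} = - 6 L$ ($I{\left(L \right)} = 2 L \left(0 - 3\right) = 2 L \left(-3\right) = - 6 L$)
$v{\left(R \right)} = R^{2}$
$v{\left(- \frac{3}{8} \right)} \left(42 + Y{\left(I{\left(-1 \right)} \right)}\right) = \left(- \frac{3}{8}\right)^{2} \left(42 - 6\right) = \left(\left(-3\right) \frac{1}{8}\right)^{2} \cdot 36 = \left(- \frac{3}{8}\right)^{2} \cdot 36 = \frac{9}{64} \cdot 36 = \frac{81}{16}$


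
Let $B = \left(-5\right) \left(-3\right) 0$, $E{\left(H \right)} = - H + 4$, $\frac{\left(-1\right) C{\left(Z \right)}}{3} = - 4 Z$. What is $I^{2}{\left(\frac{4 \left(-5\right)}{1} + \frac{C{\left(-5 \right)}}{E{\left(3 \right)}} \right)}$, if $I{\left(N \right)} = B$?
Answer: $0$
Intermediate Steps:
$C{\left(Z \right)} = 12 Z$ ($C{\left(Z \right)} = - 3 \left(- 4 Z\right) = 12 Z$)
$E{\left(H \right)} = 4 - H$
$B = 0$ ($B = 15 \cdot 0 = 0$)
$I{\left(N \right)} = 0$
$I^{2}{\left(\frac{4 \left(-5\right)}{1} + \frac{C{\left(-5 \right)}}{E{\left(3 \right)}} \right)} = 0^{2} = 0$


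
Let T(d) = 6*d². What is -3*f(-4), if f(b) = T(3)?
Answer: -162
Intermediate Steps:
f(b) = 54 (f(b) = 6*3² = 6*9 = 54)
-3*f(-4) = -3*54 = -162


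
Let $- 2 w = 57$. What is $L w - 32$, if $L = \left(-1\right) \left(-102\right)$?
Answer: $-2939$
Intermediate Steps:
$w = - \frac{57}{2}$ ($w = \left(- \frac{1}{2}\right) 57 = - \frac{57}{2} \approx -28.5$)
$L = 102$
$L w - 32 = 102 \left(- \frac{57}{2}\right) - 32 = -2907 - 32 = -2939$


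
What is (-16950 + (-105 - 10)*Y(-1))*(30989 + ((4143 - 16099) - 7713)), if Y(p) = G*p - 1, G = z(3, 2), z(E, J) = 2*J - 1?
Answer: -186666800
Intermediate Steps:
z(E, J) = -1 + 2*J
G = 3 (G = -1 + 2*2 = -1 + 4 = 3)
Y(p) = -1 + 3*p (Y(p) = 3*p - 1 = -1 + 3*p)
(-16950 + (-105 - 10)*Y(-1))*(30989 + ((4143 - 16099) - 7713)) = (-16950 + (-105 - 10)*(-1 + 3*(-1)))*(30989 + ((4143 - 16099) - 7713)) = (-16950 - 115*(-1 - 3))*(30989 + (-11956 - 7713)) = (-16950 - 115*(-4))*(30989 - 19669) = (-16950 + 460)*11320 = -16490*11320 = -186666800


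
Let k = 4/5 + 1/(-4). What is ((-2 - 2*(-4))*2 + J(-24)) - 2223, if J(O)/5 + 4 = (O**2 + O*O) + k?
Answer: 14127/4 ≈ 3531.8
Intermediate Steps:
k = 11/20 (k = 4*(1/5) + 1*(-1/4) = 4/5 - 1/4 = 11/20 ≈ 0.55000)
J(O) = -69/4 + 10*O**2 (J(O) = -20 + 5*((O**2 + O*O) + 11/20) = -20 + 5*((O**2 + O**2) + 11/20) = -20 + 5*(2*O**2 + 11/20) = -20 + 5*(11/20 + 2*O**2) = -20 + (11/4 + 10*O**2) = -69/4 + 10*O**2)
((-2 - 2*(-4))*2 + J(-24)) - 2223 = ((-2 - 2*(-4))*2 + (-69/4 + 10*(-24)**2)) - 2223 = ((-2 + 8)*2 + (-69/4 + 10*576)) - 2223 = (6*2 + (-69/4 + 5760)) - 2223 = (12 + 22971/4) - 2223 = 23019/4 - 2223 = 14127/4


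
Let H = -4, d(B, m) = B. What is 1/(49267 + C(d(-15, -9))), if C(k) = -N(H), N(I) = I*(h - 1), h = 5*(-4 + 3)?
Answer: 1/49243 ≈ 2.0307e-5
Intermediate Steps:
h = -5 (h = 5*(-1) = -5)
N(I) = -6*I (N(I) = I*(-5 - 1) = I*(-6) = -6*I)
C(k) = -24 (C(k) = -(-6)*(-4) = -1*24 = -24)
1/(49267 + C(d(-15, -9))) = 1/(49267 - 24) = 1/49243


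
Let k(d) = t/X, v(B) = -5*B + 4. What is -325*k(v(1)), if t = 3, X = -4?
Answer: 975/4 ≈ 243.75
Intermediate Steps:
v(B) = 4 - 5*B
k(d) = -¾ (k(d) = 3/(-4) = 3*(-¼) = -¾)
-325*k(v(1)) = -325*(-¾) = 975/4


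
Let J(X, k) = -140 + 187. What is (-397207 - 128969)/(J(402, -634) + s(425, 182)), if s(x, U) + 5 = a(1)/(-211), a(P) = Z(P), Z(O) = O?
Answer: -111023136/8861 ≈ -12529.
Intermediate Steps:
a(P) = P
J(X, k) = 47
s(x, U) = -1056/211 (s(x, U) = -5 + 1/(-211) = -5 + 1*(-1/211) = -5 - 1/211 = -1056/211)
(-397207 - 128969)/(J(402, -634) + s(425, 182)) = (-397207 - 128969)/(47 - 1056/211) = -526176/8861/211 = -526176*211/8861 = -111023136/8861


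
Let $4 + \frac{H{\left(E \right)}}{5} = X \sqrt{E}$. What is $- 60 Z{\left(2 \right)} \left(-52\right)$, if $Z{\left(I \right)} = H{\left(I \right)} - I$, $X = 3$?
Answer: $-68640 + 46800 \sqrt{2} \approx -2454.8$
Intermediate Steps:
$H{\left(E \right)} = -20 + 15 \sqrt{E}$ ($H{\left(E \right)} = -20 + 5 \cdot 3 \sqrt{E} = -20 + 15 \sqrt{E}$)
$Z{\left(I \right)} = -20 - I + 15 \sqrt{I}$ ($Z{\left(I \right)} = \left(-20 + 15 \sqrt{I}\right) - I = -20 - I + 15 \sqrt{I}$)
$- 60 Z{\left(2 \right)} \left(-52\right) = - 60 \left(-20 - 2 + 15 \sqrt{2}\right) \left(-52\right) = - 60 \left(-22 + 15 \sqrt{2}\right) \left(-52\right) = \left(1320 - 900 \sqrt{2}\right) \left(-52\right) = -68640 + 46800 \sqrt{2}$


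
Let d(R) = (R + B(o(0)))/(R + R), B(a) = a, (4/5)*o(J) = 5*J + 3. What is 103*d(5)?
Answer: 721/8 ≈ 90.125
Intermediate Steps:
o(J) = 15/4 + 25*J/4 (o(J) = 5*(5*J + 3)/4 = 5*(3 + 5*J)/4 = 15/4 + 25*J/4)
d(R) = (15/4 + R)/(2*R) (d(R) = (R + (15/4 + (25/4)*0))/(R + R) = (R + (15/4 + 0))/((2*R)) = (R + 15/4)*(1/(2*R)) = (15/4 + R)*(1/(2*R)) = (15/4 + R)/(2*R))
103*d(5) = 103*((⅛)*(15 + 4*5)/5) = 103*((⅛)*(⅕)*(15 + 20)) = 103*((⅛)*(⅕)*35) = 103*(7/8) = 721/8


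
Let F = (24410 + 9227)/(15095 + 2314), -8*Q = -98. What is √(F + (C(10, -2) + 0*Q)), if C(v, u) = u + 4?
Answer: √1191733095/17409 ≈ 1.9830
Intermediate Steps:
Q = 49/4 (Q = -⅛*(-98) = 49/4 ≈ 12.250)
C(v, u) = 4 + u
F = 33637/17409 ≈ 1.9322
√(F + (C(10, -2) + 0*Q)) = √(33637/17409 + ((4 - 2) + 0*(49/4))) = √(33637/17409 + (2 + 0)) = √(33637/17409 + 2) = √(68455/17409) = √1191733095/17409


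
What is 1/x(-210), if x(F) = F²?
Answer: 1/44100 ≈ 2.2676e-5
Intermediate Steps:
1/x(-210) = 1/((-210)²) = 1/44100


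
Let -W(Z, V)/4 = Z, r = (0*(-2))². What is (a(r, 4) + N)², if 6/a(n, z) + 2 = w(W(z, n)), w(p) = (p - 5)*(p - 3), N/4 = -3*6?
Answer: 816702084/157609 ≈ 5181.8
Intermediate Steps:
r = 0 (r = 0² = 0)
N = -72 (N = 4*(-3*6) = 4*(-18) = -72)
W(Z, V) = -4*Z
w(p) = (-5 + p)*(-3 + p)
a(n, z) = 6/(13 + 16*z² + 32*z) (a(n, z) = 6/(-2 + (15 + (-4*z)² - (-32)*z)) = 6/(-2 + (15 + 16*z² + 32*z)) = 6/(13 + 16*z² + 32*z))
(a(r, 4) + N)² = (6/(13 + 16*4² + 32*4) - 72)² = (6/(13 + 16*16 + 128) - 72)² = (6/(13 + 256 + 128) - 72)² = (6/397 - 72)² = (-28578/397)² = 816702084/157609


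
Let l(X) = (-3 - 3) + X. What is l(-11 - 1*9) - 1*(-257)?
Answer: 231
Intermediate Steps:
l(X) = -6 + X
l(-11 - 1*9) - 1*(-257) = (-6 + (-11 - 1*9)) - 1*(-257) = (-6 + (-11 - 9)) + 257 = (-6 - 20) + 257 = -26 + 257 = 231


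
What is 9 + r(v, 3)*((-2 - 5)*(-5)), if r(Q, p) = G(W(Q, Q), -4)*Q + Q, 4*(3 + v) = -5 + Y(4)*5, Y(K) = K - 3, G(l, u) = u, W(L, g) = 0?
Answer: 324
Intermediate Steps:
Y(K) = -3 + K
v = -3 (v = -3 + (-5 + (-3 + 4)*5)/4 = -3 + (-5 + 1*5)/4 = -3 + (-5 + 5)/4 = -3 + (1/4)*0 = -3 + 0 = -3)
r(Q, p) = -3*Q (r(Q, p) = -4*Q + Q = -3*Q)
9 + r(v, 3)*((-2 - 5)*(-5)) = 9 + (-3*(-3))*((-2 - 5)*(-5)) = 9 + 9*(-7*(-5)) = 9 + 9*35 = 9 + 315 = 324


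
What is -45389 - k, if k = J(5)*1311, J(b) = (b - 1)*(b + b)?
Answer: -97829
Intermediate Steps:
J(b) = 2*b*(-1 + b) (J(b) = (-1 + b)*(2*b) = 2*b*(-1 + b))
k = 52440 (k = (2*5*(-1 + 5))*1311 = (2*5*4)*1311 = 40*1311 = 52440)
-45389 - k = -45389 - 1*52440 = -45389 - 52440 = -97829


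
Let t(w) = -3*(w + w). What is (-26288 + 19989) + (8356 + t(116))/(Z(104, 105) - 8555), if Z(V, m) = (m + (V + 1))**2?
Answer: -44778059/7109 ≈ -6298.8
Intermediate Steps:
Z(V, m) = (1 + V + m)**2 (Z(V, m) = (m + (1 + V))**2 = (1 + V + m)**2)
t(w) = -6*w
(-26288 + 19989) + (8356 + t(116))/(Z(104, 105) - 8555) = (-26288 + 19989) + (8356 - 6*116)/((1 + 104 + 105)**2 - 8555) = -6299 + (8356 - 696)/(210**2 - 8555) = -6299 + 7660/(44100 - 8555) = -6299 + 7660/35545 = -6299 + 7660*(1/35545) = -6299 + 1532/7109 = -44778059/7109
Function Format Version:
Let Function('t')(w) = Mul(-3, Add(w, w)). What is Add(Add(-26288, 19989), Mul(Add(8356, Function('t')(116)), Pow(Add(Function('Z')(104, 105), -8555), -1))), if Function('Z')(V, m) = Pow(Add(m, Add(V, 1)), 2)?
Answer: Rational(-44778059, 7109) ≈ -6298.8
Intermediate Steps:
Function('Z')(V, m) = Pow(Add(1, V, m), 2) (Function('Z')(V, m) = Pow(Add(m, Add(1, V)), 2) = Pow(Add(1, V, m), 2))
Function('t')(w) = Mul(-6, w) (Function('t')(w) = Mul(-3, Mul(2, w)) = Mul(-6, w))
Add(Add(-26288, 19989), Mul(Add(8356, Function('t')(116)), Pow(Add(Function('Z')(104, 105), -8555), -1))) = Add(Add(-26288, 19989), Mul(Add(8356, Mul(-6, 116)), Pow(Add(Pow(Add(1, 104, 105), 2), -8555), -1))) = Add(-6299, Mul(Add(8356, -696), Pow(Add(Pow(210, 2), -8555), -1))) = Add(-6299, Mul(7660, Pow(Add(44100, -8555), -1))) = Add(-6299, Mul(7660, Pow(35545, -1))) = Add(-6299, Mul(7660, Rational(1, 35545))) = Add(-6299, Rational(1532, 7109)) = Rational(-44778059, 7109)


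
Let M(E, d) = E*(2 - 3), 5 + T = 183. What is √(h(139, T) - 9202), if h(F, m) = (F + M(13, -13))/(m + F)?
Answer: 2*I*√231164959/317 ≈ 95.925*I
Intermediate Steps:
T = 178 (T = -5 + 183 = 178)
M(E, d) = -E (M(E, d) = E*(-1) = -E)
h(F, m) = (-13 + F)/(F + m) (h(F, m) = (F - 1*13)/(m + F) = (F - 13)/(F + m) = (-13 + F)/(F + m))
√(h(139, T) - 9202) = √((-13 + 139)/(139 + 178) - 9202) = √(126/317 - 9202) = √(-2916908/317) = 2*I*√231164959/317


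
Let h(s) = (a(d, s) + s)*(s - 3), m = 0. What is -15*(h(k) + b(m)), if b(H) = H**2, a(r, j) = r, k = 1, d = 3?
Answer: 120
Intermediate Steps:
h(s) = (-3 + s)*(3 + s) (h(s) = (3 + s)*(s - 3) = (3 + s)*(-3 + s) = (-3 + s)*(3 + s))
-15*(h(k) + b(m)) = -15*((-9 + 1**2) + 0**2) = -15*((-9 + 1) + 0) = -15*(-8 + 0) = -15*(-8) = 120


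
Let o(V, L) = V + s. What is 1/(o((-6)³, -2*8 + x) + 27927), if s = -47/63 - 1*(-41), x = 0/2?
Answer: 63/1748329 ≈ 3.6034e-5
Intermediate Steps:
x = 0 (x = 0*(½) = 0)
s = 2536/63 (s = -47*1/63 + 41 = -47/63 + 41 = 2536/63 ≈ 40.254)
o(V, L) = 2536/63 + V (o(V, L) = V + 2536/63 = 2536/63 + V)
1/(o((-6)³, -2*8 + x) + 27927) = 1/((2536/63 + (-6)³) + 27927) = 1/((2536/63 - 216) + 27927) = 1/(-11072/63 + 27927) = 1/(1748329/63) = 63/1748329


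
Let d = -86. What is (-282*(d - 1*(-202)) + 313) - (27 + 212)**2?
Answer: -89520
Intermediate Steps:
(-282*(d - 1*(-202)) + 313) - (27 + 212)**2 = (-282*(-86 - 1*(-202)) + 313) - (27 + 212)**2 = (-282*(-86 + 202) + 313) - 1*239**2 = (-282*116 + 313) - 1*57121 = (-32712 + 313) - 57121 = -32399 - 57121 = -89520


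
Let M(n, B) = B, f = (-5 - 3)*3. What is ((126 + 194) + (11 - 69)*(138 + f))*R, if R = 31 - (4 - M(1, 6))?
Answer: -207636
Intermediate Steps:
f = -24 (f = -8*3 = -24)
R = 33 (R = 31 - (4 - 1*6) = 31 - (4 - 6) = 31 - 1*(-2) = 31 + 2 = 33)
((126 + 194) + (11 - 69)*(138 + f))*R = ((126 + 194) + (11 - 69)*(138 - 24))*33 = (320 - 58*114)*33 = (320 - 6612)*33 = -6292*33 = -207636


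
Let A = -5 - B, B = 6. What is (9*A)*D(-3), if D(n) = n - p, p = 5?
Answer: 792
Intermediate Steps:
D(n) = -5 + n (D(n) = n - 1*5 = n - 5 = -5 + n)
A = -11 (A = -5 - 1*6 = -5 - 6 = -11)
(9*A)*D(-3) = (9*(-11))*(-5 - 3) = -99*(-8) = 792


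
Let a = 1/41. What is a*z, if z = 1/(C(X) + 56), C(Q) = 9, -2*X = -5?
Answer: 1/2665 ≈ 0.00037523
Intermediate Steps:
X = 5/2 (X = -1/2*(-5) = 5/2 ≈ 2.5000)
a = 1/41 ≈ 0.024390
z = 1/65 (z = 1/(9 + 56) = 1/65 ≈ 0.015385)
a*z = (1/41)*(1/65) = 1/2665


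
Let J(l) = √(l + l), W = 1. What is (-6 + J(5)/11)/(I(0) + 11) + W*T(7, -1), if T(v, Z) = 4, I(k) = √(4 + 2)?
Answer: 394/115 - 2*√15/1265 + √10/115 + 6*√6/115 ≈ 3.5753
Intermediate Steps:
J(l) = √2*√l (J(l) = √(2*l) = √2*√l)
I(k) = √6
(-6 + J(5)/11)/(I(0) + 11) + W*T(7, -1) = (-6 + (√2*√5)/11)/(√6 + 11) + 1*4 = (-6 + √10*(1/11))/(11 + √6) + 4 = (-6 + √10/11)/(11 + √6) + 4 = 4 + (-6 + √10/11)/(11 + √6)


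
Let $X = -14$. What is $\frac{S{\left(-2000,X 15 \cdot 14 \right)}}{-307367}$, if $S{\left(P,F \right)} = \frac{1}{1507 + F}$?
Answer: $\frac{1}{440456911} \approx 2.2704 \cdot 10^{-9}$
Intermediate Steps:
$\frac{S{\left(-2000,X 15 \cdot 14 \right)}}{-307367} = \frac{1}{\left(1507 + \left(-14\right) 15 \cdot 14\right) \left(-307367\right)} = \frac{1}{1507 - 2940} \left(- \frac{1}{307367}\right) = \frac{1}{-1433} \left(- \frac{1}{307367}\right) = \left(- \frac{1}{1433}\right) \left(- \frac{1}{307367}\right) = \frac{1}{440456911}$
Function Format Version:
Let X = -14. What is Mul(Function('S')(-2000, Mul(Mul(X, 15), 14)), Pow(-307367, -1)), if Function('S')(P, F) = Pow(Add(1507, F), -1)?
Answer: Rational(1, 440456911) ≈ 2.2704e-9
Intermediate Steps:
Mul(Function('S')(-2000, Mul(Mul(X, 15), 14)), Pow(-307367, -1)) = Mul(Pow(Add(1507, Mul(Mul(-14, 15), 14)), -1), Pow(-307367, -1)) = Mul(Pow(Add(1507, Mul(-210, 14)), -1), Rational(-1, 307367)) = Mul(Pow(Add(1507, -2940), -1), Rational(-1, 307367)) = Mul(Pow(-1433, -1), Rational(-1, 307367)) = Mul(Rational(-1, 1433), Rational(-1, 307367)) = Rational(1, 440456911)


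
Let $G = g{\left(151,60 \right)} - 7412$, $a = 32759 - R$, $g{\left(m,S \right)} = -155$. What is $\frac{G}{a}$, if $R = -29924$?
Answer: $- \frac{7567}{62683} \approx -0.12072$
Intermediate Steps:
$a = 62683$ ($a = 32759 - -29924 = 32759 + 29924 = 62683$)
$G = -7567$ ($G = -155 - 7412 = -7567$)
$\frac{G}{a} = - \frac{7567}{62683}$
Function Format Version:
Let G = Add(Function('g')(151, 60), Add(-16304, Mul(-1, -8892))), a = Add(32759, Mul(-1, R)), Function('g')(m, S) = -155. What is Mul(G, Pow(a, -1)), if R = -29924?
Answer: Rational(-7567, 62683) ≈ -0.12072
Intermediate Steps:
a = 62683 (a = Add(32759, Mul(-1, -29924)) = Add(32759, 29924) = 62683)
G = -7567 (G = Add(-155, Add(-16304, Mul(-1, -8892))) = Add(-155, Add(-16304, 8892)) = Add(-155, -7412) = -7567)
Mul(G, Pow(a, -1)) = Mul(-7567, Pow(62683, -1)) = Mul(-7567, Rational(1, 62683)) = Rational(-7567, 62683)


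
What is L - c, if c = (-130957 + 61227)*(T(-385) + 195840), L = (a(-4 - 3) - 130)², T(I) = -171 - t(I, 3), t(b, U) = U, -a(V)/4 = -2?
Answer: 13643805064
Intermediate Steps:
a(V) = 8 (a(V) = -4*(-2) = 8)
T(I) = -174 (T(I) = -171 - 1*3 = -171 - 3 = -174)
L = 14884 (L = (8 - 130)² = (-122)² = 14884)
c = -13643790180 (c = (-130957 + 61227)*(-174 + 195840) = -69730*195666 = -13643790180)
L - c = 14884 - 1*(-13643790180) = 14884 + 13643790180 = 13643805064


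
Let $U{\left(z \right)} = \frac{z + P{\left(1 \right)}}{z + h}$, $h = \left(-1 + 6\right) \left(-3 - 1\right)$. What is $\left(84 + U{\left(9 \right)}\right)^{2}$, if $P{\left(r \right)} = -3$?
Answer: $\frac{842724}{121} \approx 6964.7$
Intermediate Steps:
$h = -20$ ($h = 5 \left(-4\right) = -20$)
$U{\left(z \right)} = \frac{-3 + z}{-20 + z}$ ($U{\left(z \right)} = \frac{z - 3}{z - 20} = \frac{-3 + z}{-20 + z}$)
$\left(84 + U{\left(9 \right)}\right)^{2} = \left(84 + \frac{-3 + 9}{-20 + 9}\right)^{2} = \left(84 + \frac{1}{-11} \cdot 6\right)^{2} = \left(84 - \frac{6}{11}\right)^{2} = \left(\frac{918}{11}\right)^{2} = \frac{842724}{121}$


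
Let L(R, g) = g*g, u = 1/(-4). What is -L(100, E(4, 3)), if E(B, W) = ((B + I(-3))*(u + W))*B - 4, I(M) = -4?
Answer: -16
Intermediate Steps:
u = -¼ (u = 1*(-¼) = -¼ ≈ -0.25000)
E(B, W) = -4 + B*(-4 + B)*(-¼ + W) (E(B, W) = ((B - 4)*(-¼ + W))*B - 4 = ((-4 + B)*(-¼ + W))*B - 4 = B*(-4 + B)*(-¼ + W) - 4 = -4 + B*(-4 + B)*(-¼ + W))
L(R, g) = g²
-L(100, E(4, 3)) = -(-4 + 4 - ¼*4² + 3*4² - 4*4*3)² = -(-4 + 4 - ¼*16 + 3*16 - 48)² = -(-4 + 4 - 4 + 48 - 48)² = -1*(-4)² = -1*16 = -16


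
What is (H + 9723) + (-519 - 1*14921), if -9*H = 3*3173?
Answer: -20324/3 ≈ -6774.7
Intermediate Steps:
H = -3173/3 ≈ -1057.7
(H + 9723) + (-519 - 1*14921) = (-3173/3 + 9723) + (-519 - 1*14921) = 25996/3 + (-519 - 14921) = 25996/3 - 15440 = -20324/3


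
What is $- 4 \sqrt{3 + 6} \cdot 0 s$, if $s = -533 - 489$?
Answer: $0$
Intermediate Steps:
$s = -1022$
$- 4 \sqrt{3 + 6} \cdot 0 s = - 4 \sqrt{3 + 6} \cdot 0 \left(-1022\right) = - 4 \sqrt{9} \cdot 0 \left(-1022\right) = \left(-4\right) 3 \cdot 0 \left(-1022\right) = \left(-12\right) 0 \left(-1022\right) = 0 \left(-1022\right) = 0$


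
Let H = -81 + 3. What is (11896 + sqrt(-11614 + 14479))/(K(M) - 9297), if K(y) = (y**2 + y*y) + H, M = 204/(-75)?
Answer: -7435000/5850127 - 625*sqrt(2865)/5850127 ≈ -1.2766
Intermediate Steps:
M = -68/25 (M = 204*(-1/75) = -68/25 ≈ -2.7200)
H = -78
K(y) = -78 + 2*y**2 (K(y) = (y**2 + y*y) - 78 = (y**2 + y**2) - 78 = 2*y**2 - 78 = -78 + 2*y**2)
(11896 + sqrt(-11614 + 14479))/(K(M) - 9297) = (11896 + sqrt(-11614 + 14479))/((-78 + 2*(-68/25)**2) - 9297) = (11896 + sqrt(2865))/((-78 + 2*(4624/625)) - 9297) = (11896 + sqrt(2865))/((-78 + 9248/625) - 9297) = (11896 + sqrt(2865))/(-39502/625 - 9297) = (11896 + sqrt(2865))/(-5850127/625) = (11896 + sqrt(2865))*(-625/5850127) = -7435000/5850127 - 625*sqrt(2865)/5850127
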